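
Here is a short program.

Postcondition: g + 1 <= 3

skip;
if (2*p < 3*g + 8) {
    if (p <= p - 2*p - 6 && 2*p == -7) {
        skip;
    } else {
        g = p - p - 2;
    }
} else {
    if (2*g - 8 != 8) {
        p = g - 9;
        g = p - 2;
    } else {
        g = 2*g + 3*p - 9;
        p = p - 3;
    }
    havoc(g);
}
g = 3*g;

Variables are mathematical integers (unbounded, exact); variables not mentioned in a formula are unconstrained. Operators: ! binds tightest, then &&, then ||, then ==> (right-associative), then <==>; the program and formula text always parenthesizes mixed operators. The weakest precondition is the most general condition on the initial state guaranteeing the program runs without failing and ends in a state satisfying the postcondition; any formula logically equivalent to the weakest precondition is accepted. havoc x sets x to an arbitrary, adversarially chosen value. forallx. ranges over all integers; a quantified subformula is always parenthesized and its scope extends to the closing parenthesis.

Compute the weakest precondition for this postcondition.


Working backward. After the program, the postcondition g + 1 <= 3 must hold; in canonical form it is g <= 2.
Before g := 3*g: 3*g <= 2
Then branch requires (2*p <= -6 && 2*p == -7) ==> 3*g <= 2; else branch requires (2*g != 16 ==> (forall g_1. 3*g_1 <= 2)) && ((!(2*g != 16)) ==> (forall g_1. 3*g_1 <= 2)).
Before the if: (2*p < 3*g + 8 ==> ((2*p <= -6 && 2*p == -7) ==> 3*g <= 2)) && ((!(2*p < 3*g + 8)) ==> ((2*g != 16 ==> (forall g_1. 3*g_1 <= 2)) && ((!(2*g != 16)) ==> (forall g_1. 3*g_1 <= 2))))
Before skip: (2*p < 3*g + 8 ==> ((2*p <= -6 && 2*p == -7) ==> 3*g <= 2)) && ((!(2*p < 3*g + 8)) ==> ((2*g != 16 ==> (forall g_1. 3*g_1 <= 2)) && ((!(2*g != 16)) ==> (forall g_1. 3*g_1 <= 2))))
Answer: WP = (2*p < 3*g + 8 ==> ((2*p <= -6 && 2*p == -7) ==> 3*g <= 2)) && ((!(2*p < 3*g + 8)) ==> ((2*g != 16 ==> (forall g_1. 3*g_1 <= 2)) && ((!(2*g != 16)) ==> (forall g_1. 3*g_1 <= 2))))


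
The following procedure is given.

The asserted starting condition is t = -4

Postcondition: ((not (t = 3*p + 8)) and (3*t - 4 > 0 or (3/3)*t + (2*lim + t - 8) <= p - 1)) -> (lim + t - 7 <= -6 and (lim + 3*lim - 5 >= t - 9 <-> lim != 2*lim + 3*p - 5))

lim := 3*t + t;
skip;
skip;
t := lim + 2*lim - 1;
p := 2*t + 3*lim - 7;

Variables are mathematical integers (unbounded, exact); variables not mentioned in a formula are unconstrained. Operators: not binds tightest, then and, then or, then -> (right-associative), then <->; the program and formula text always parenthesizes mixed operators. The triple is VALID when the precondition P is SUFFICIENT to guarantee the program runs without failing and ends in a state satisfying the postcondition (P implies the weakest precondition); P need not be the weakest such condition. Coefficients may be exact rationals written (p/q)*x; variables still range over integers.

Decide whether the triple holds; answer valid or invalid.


Working backward. After the program, the postcondition ((not (t = 3*p + 8)) and (3*t - 4 > 0 or (3/3)*t + (2*lim + t - 8) <= p - 1)) -> (lim + t - 7 <= -6 and (lim + 3*lim - 5 >= t - 9 <-> lim != 2*lim + 3*p - 5)) must hold; in canonical form it is ((not (t = 3*p + 8)) and (3*t > 4 or 2*lim + 2*t <= p + 7)) -> (lim + t <= 1 and (4*lim >= t - 4 <-> lim + 3*p != 5)).
Before p := 2*t + 3*lim - 7: ((not (9*lim + 5*t = 13)) and (3*t > 4 or lim >= 0)) -> (lim + t <= 1 and (4*lim >= t - 4 <-> 10*lim + 6*t != 26))
Before t := lim + 2*lim - 1: ((not (24*lim = 18)) and (9*lim > 7 or lim >= 0)) -> (4*lim <= 2 and (lim >= -5 <-> 28*lim != 32))
Before skip: ((not (24*lim = 18)) and (9*lim > 7 or lim >= 0)) -> (4*lim <= 2 and (lim >= -5 <-> 28*lim != 32))
Before skip: ((not (24*lim = 18)) and (9*lim > 7 or lim >= 0)) -> (4*lim <= 2 and (lim >= -5 <-> 28*lim != 32))
Before lim := 3*t + t: ((not (96*t = 18)) and (36*t > 7 or 4*t >= 0)) -> (16*t <= 2 and (4*t >= -5 <-> 112*t != 32))
The weakest precondition is ((not (96*t = 18)) and (36*t > 7 or 4*t >= 0)) -> (16*t <= 2 and (4*t >= -5 <-> 112*t != 32)).
Check whether t = -4 implies it.
Every state satisfying the precondition satisfies the weakest precondition: the implication holds.
Answer: valid


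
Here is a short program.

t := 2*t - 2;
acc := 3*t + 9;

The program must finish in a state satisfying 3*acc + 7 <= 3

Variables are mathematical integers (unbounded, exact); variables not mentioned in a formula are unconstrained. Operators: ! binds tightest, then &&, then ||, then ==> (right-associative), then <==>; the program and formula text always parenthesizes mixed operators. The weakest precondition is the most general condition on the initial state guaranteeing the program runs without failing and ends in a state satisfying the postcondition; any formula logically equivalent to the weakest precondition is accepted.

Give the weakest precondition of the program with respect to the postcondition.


Working backward. After the program, the postcondition 3*acc + 7 <= 3 must hold; in canonical form it is 3*acc <= -4.
Before acc := 3*t + 9: 9*t <= -31
Before t := 2*t - 2: 18*t <= -13
Answer: WP = 18*t <= -13


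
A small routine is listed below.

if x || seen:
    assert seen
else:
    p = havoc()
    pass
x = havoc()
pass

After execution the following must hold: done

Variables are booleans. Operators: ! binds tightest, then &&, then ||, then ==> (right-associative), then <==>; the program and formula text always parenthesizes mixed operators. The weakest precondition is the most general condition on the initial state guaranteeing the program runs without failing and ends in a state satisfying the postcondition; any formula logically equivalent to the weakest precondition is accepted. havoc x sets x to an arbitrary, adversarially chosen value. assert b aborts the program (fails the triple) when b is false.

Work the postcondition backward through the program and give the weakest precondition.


Working backward. After the program, done must hold.
Before skip: done
Before havoc x: done
Then branch requires seen && done; else branch requires done.
Before the if: ((x || seen) ==> (seen && done)) && ((!(x || seen)) ==> done)
Answer: WP = ((x || seen) ==> (seen && done)) && ((!(x || seen)) ==> done)


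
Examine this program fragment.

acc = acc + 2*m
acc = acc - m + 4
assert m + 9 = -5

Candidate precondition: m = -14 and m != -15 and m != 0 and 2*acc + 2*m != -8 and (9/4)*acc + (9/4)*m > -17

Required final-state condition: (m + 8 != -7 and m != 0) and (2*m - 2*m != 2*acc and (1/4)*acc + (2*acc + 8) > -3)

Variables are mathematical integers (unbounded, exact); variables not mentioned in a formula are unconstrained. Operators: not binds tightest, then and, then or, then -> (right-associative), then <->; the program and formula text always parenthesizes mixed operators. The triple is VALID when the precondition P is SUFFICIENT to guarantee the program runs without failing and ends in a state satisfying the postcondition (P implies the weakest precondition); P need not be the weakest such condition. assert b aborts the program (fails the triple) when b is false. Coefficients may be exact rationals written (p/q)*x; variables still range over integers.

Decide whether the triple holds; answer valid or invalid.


Working backward. After the program, the postcondition (m + 8 != -7 and m != 0) and (2*m - 2*m != 2*acc and (1/4)*acc + (2*acc + 8) > -3) must hold; in canonical form it is m != -15 and m != 0 and 2*acc != 0 and (9/4)*acc > -11.
Before assert m + 9 = -5: m = -14 and m != -15 and m != 0 and 2*acc != 0 and (9/4)*acc > -11
Before acc := acc - m + 4: m = -14 and m != -15 and m != 0 and 2*acc != 2*m - 8 and (9/4)*acc > (9/4)*m - 20
Before acc := acc + 2*m: m = -14 and m != -15 and m != 0 and 2*acc + 2*m != -8 and (9/4)*acc + (9/4)*m > -20
The weakest precondition is m = -14 and m != -15 and m != 0 and 2*acc + 2*m != -8 and (9/4)*acc + (9/4)*m > -20.
Check whether m = -14 and m != -15 and m != 0 and 2*acc + 2*m != -8 and (9/4)*acc + (9/4)*m > -17 implies it.
Every state satisfying the precondition satisfies the weakest precondition: the implication holds.
Answer: valid


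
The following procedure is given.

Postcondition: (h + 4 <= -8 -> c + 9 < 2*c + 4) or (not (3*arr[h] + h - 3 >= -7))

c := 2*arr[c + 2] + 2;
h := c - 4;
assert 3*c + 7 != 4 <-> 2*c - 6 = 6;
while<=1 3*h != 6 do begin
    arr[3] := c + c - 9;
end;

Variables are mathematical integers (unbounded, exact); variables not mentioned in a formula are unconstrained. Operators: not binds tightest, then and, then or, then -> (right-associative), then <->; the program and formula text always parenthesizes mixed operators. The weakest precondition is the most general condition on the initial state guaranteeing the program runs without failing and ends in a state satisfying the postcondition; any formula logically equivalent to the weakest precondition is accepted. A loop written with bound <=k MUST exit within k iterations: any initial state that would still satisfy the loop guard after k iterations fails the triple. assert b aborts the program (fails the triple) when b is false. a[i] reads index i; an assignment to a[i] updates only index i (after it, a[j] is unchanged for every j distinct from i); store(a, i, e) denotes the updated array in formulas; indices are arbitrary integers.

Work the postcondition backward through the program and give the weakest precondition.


Working backward. After the program, the postcondition (h + 4 <= -8 -> c + 9 < 2*c + 4) or (not (3*arr[h] + h - 3 >= -7)) must hold; in canonical form it is (h <= -12 -> c > 5) or (not (3*arr[h] + h >= -4)).
Before the loop (bound <=1), unroll the exhaustion recursion (WP_0 = exit-now case; WP_j = one more guarded iteration, up to j = 1):
  WP_0: (not (3*h != 6)) and ((h <= -12 -> c > 5) or (not (3*arr[h] + h >= -4)))
  WP_1: (3*h != 6 -> ((not (3*h != 6)) and ((h <= -12 -> c > 5) or (not (3*store(arr, 3, 2*c - 9)[h] + h >= -4))))) and ((not (3*h != 6)) -> ((h <= -12 -> c > 5) or (not (3*arr[h] + h >= -4))))
So before the loop: (3*h != 6 -> ((not (3*h != 6)) and ((h <= -12 -> c > 5) or (not (3*store(arr, 3, 2*c - 9)[h] + h >= -4))))) and ((not (3*h != 6)) -> ((h <= -12 -> c > 5) or (not (3*arr[h] + h >= -4))))
Before assert 3*c + 7 != 4 <-> 2*c - 6 = 6: (3*c != -3 <-> 2*c = 12) and (3*h != 6 -> ((not (3*h != 6)) and ((h <= -12 -> c > 5) or (not (3*store(arr, 3, 2*c - 9)[h] + h >= -4))))) and ((not (3*h != 6)) -> ((h <= -12 -> c > 5) or (not (3*arr[h] + h >= -4))))
Before h := c - 4: (3*c != -3 <-> 2*c = 12) and (3*c != 18 -> ((not (3*c != 18)) and ((c <= -8 -> c > 5) or (not (3*store(arr, 3, 2*c - 9)[c - 4] + c >= 0))))) and ((not (3*c != 18)) -> ((c <= -8 -> c > 5) or (not (3*arr[c - 4] + c >= 0))))
Before c := 2*arr[c + 2] + 2: (6*arr[c + 2] != -9 <-> 4*arr[c + 2] = 8) and (6*arr[c + 2] != 12 -> ((not (6*arr[c + 2] != 12)) and ((2*arr[c + 2] <= -10 -> 2*arr[c + 2] > 3) or (not (2*arr[c + 2] + 3*store(arr, 3, 4*arr[c + 2] - 5)[2*arr[c + 2] - 2] >= -2))))) and ((not (6*arr[c + 2] != 12)) -> ((2*arr[c + 2] <= -10 -> 2*arr[c + 2] > 3) or (not (2*arr[c + 2] + 3*arr[2*arr[c + 2] - 2] >= -2))))
Answer: WP = (6*arr[c + 2] != -9 <-> 4*arr[c + 2] = 8) and (6*arr[c + 2] != 12 -> ((not (6*arr[c + 2] != 12)) and ((2*arr[c + 2] <= -10 -> 2*arr[c + 2] > 3) or (not (2*arr[c + 2] + 3*store(arr, 3, 4*arr[c + 2] - 5)[2*arr[c + 2] - 2] >= -2))))) and ((not (6*arr[c + 2] != 12)) -> ((2*arr[c + 2] <= -10 -> 2*arr[c + 2] > 3) or (not (2*arr[c + 2] + 3*arr[2*arr[c + 2] - 2] >= -2))))


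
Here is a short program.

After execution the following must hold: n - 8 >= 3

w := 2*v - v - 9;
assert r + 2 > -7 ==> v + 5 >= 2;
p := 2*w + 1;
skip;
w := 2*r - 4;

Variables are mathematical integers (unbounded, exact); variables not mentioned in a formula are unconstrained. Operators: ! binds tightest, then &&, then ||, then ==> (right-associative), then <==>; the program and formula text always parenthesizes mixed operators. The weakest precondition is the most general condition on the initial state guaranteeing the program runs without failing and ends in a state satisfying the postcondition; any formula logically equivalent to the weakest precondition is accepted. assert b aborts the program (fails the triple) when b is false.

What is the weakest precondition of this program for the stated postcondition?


Working backward. After the program, the postcondition n - 8 >= 3 must hold; in canonical form it is n >= 11.
Before w := 2*r - 4: n >= 11
Before skip: n >= 11
Before p := 2*w + 1: n >= 11
Before assert r + 2 > -7 ==> v + 5 >= 2: (r > -9 ==> v >= -3) && n >= 11
Before w := 2*v - v - 9: (r > -9 ==> v >= -3) && n >= 11
Answer: WP = (r > -9 ==> v >= -3) && n >= 11


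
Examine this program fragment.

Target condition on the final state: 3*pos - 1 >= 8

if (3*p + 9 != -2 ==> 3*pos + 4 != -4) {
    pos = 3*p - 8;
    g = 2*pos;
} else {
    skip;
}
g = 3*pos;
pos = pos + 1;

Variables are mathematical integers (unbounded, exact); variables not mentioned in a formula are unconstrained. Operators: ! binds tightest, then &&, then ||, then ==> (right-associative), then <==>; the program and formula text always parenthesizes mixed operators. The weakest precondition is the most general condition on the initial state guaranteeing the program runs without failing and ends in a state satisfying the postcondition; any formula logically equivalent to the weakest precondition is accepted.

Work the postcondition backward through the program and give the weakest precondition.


Working backward. After the program, the postcondition 3*pos - 1 >= 8 must hold; in canonical form it is 3*pos >= 9.
Before pos := pos + 1: 3*pos >= 6
Before g := 3*pos: 3*pos >= 6
Then branch requires 9*p >= 30; else branch requires 3*pos >= 6.
Before the if: ((3*p != -11 ==> 3*pos != -8) ==> 9*p >= 30) && ((!(3*p != -11 ==> 3*pos != -8)) ==> 3*pos >= 6)
Answer: WP = ((3*p != -11 ==> 3*pos != -8) ==> 9*p >= 30) && ((!(3*p != -11 ==> 3*pos != -8)) ==> 3*pos >= 6)


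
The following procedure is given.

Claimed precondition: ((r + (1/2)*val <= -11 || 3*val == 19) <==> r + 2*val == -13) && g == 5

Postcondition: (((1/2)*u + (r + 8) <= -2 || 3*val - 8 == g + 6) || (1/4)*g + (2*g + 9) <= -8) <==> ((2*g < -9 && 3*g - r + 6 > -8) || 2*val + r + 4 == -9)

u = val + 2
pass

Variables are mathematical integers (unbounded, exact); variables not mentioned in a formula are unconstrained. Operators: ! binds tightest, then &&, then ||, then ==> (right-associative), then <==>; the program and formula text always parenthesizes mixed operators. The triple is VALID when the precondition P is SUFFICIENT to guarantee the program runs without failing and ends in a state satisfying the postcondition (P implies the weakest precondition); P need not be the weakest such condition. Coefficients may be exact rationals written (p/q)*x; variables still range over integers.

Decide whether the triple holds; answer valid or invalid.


Working backward. After the program, the postcondition (((1/2)*u + (r + 8) <= -2 || 3*val - 8 == g + 6) || (1/4)*g + (2*g + 9) <= -8) <==> ((2*g < -9 && 3*g - r + 6 > -8) || 2*val + r + 4 == -9) must hold; in canonical form it is (r + (1/2)*u <= -10 || 3*val == g + 14 || (9/4)*g <= -17) <==> ((2*g < -9 && 3*g > r - 14) || r + 2*val == -13).
Before skip: (r + (1/2)*u <= -10 || 3*val == g + 14 || (9/4)*g <= -17) <==> ((2*g < -9 && 3*g > r - 14) || r + 2*val == -13)
Before u := val + 2: (r + (1/2)*val <= -11 || 3*val == g + 14 || (9/4)*g <= -17) <==> ((2*g < -9 && 3*g > r - 14) || r + 2*val == -13)
The weakest precondition is (r + (1/2)*val <= -11 || 3*val == g + 14 || (9/4)*g <= -17) <==> ((2*g < -9 && 3*g > r - 14) || r + 2*val == -13).
Check whether ((r + (1/2)*val <= -11 || 3*val == 19) <==> r + 2*val == -13) && g == 5 implies it.
Every state satisfying the precondition satisfies the weakest precondition: the implication holds.
Answer: valid


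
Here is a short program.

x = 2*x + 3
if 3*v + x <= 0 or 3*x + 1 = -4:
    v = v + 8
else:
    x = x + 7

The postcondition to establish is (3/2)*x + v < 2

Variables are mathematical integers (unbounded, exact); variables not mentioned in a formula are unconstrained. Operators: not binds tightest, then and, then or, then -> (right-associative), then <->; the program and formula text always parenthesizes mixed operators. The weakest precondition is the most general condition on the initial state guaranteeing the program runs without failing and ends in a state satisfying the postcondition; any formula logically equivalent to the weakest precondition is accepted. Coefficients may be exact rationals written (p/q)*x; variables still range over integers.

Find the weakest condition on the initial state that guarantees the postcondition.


Working backward. After the program, the postcondition (3/2)*x + v < 2 must hold; in canonical form it is v + (3/2)*x < 2.
Then branch requires v + (3/2)*x < -6; else branch requires v + (3/2)*x < -17/2.
Before the if: ((3*v + x <= 0 or 3*x = -5) -> v + (3/2)*x < -6) and ((not (3*v + x <= 0 or 3*x = -5)) -> v + (3/2)*x < -17/2)
Before x := 2*x + 3: ((3*v + 2*x <= -3 or 6*x = -14) -> v + 3*x < -21/2) and ((not (3*v + 2*x <= -3 or 6*x = -14)) -> v + 3*x < -13)
Answer: WP = ((3*v + 2*x <= -3 or 6*x = -14) -> v + 3*x < -21/2) and ((not (3*v + 2*x <= -3 or 6*x = -14)) -> v + 3*x < -13)


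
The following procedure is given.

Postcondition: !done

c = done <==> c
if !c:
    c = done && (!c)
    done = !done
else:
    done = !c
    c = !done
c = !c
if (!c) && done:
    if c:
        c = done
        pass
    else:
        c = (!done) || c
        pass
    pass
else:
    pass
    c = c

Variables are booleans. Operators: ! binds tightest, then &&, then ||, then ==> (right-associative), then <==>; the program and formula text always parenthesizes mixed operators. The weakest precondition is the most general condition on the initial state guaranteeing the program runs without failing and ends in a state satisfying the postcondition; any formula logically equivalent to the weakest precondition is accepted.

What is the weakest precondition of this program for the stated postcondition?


Working backward. After the program, !done must hold.
Then branch requires (c ==> (!done)) && ((!c) ==> (!done)); else branch requires !done.
Before the if: (((!c) && done) ==> ((c ==> (!done)) && ((!c) ==> (!done)))) && ((!((!c) && done)) ==> (!done))
Before c := !c: ((c && done) ==> (((!c) ==> (!done)) && (c ==> (!done)))) && ((!(c && done)) ==> (!done))
Then branch requires done; else branch requires c.
Before the if: (!c) ==> done
Before c := done <==> c: (!(done <==> c)) ==> done
Answer: WP = (!(done <==> c)) ==> done


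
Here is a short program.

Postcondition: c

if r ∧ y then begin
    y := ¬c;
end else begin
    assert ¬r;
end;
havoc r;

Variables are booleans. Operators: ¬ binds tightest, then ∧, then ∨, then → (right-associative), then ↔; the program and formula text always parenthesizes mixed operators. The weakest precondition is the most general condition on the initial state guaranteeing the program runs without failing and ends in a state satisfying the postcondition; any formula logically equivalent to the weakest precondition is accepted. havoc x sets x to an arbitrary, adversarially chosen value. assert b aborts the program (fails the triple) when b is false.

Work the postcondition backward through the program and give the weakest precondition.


Working backward. After the program, c must hold.
Before havoc r: c
Then branch requires c; else branch requires (¬r) ∧ c.
Before the if: ((r ∧ y) → c) ∧ ((¬(r ∧ y)) → ((¬r) ∧ c))
Answer: WP = ((r ∧ y) → c) ∧ ((¬(r ∧ y)) → ((¬r) ∧ c))


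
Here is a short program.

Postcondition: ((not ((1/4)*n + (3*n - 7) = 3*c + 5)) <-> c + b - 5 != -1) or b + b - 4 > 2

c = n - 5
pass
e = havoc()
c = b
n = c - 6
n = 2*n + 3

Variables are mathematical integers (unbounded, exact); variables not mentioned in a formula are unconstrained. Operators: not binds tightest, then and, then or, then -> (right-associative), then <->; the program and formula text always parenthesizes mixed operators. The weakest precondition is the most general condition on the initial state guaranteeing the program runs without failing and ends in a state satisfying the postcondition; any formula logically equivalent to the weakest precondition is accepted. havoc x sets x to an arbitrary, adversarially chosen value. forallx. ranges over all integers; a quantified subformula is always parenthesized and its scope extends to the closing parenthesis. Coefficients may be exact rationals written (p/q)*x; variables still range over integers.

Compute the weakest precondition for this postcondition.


Working backward. After the program, the postcondition ((not ((1/4)*n + (3*n - 7) = 3*c + 5)) <-> c + b - 5 != -1) or b + b - 4 > 2 must hold; in canonical form it is ((not ((13/4)*n = 3*c + 12)) <-> b + c != 4) or 2*b > 6.
Before n := 2*n + 3: ((not ((13/2)*n = 3*c + 9/4)) <-> b + c != 4) or 2*b > 6
Before n := c - 6: ((not ((7/2)*c = 165/4)) <-> b + c != 4) or 2*b > 6
Before c := b: ((not ((7/2)*b = 165/4)) <-> 2*b != 4) or 2*b > 6
Before havoc e: ((not ((7/2)*b = 165/4)) <-> 2*b != 4) or 2*b > 6
Before skip: ((not ((7/2)*b = 165/4)) <-> 2*b != 4) or 2*b > 6
Before c := n - 5: ((not ((7/2)*b = 165/4)) <-> 2*b != 4) or 2*b > 6
Answer: WP = ((not ((7/2)*b = 165/4)) <-> 2*b != 4) or 2*b > 6


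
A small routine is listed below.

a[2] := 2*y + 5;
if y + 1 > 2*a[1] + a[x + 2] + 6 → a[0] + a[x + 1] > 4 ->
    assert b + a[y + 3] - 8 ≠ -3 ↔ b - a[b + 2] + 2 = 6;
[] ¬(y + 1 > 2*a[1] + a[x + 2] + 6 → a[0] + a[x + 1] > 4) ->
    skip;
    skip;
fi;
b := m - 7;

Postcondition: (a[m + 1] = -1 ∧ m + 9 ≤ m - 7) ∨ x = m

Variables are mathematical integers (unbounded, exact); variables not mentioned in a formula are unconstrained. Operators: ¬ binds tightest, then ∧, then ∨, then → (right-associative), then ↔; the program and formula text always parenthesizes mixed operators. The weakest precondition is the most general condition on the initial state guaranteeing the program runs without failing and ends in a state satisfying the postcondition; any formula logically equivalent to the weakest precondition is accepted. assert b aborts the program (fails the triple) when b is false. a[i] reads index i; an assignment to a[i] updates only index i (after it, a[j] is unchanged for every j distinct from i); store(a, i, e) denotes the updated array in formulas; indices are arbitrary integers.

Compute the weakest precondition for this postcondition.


Working backward. After the program, the postcondition (a[m + 1] = -1 ∧ m + 9 ≤ m - 7) ∨ x = m must hold; in canonical form it is x = m.
Before b := m - 7: x = m
Then branch requires (a[y + 3] + b ≠ 5 ↔ b = a[b + 2] + 4) ∧ x = m; else branch requires x = m.
Before the if: ((y > a[x + 2] + 2*a[1] + 5 → a[x + 1] + a[0] > 4) → ((a[y + 3] + b ≠ 5 ↔ b = a[b + 2] + 4) ∧ x = m)) ∧ ((¬(y > a[x + 2] + 2*a[1] + 5 → a[x + 1] + a[0] > 4)) → x = m)
Before a[2] := 2*y + 5: ((y > 2*a[1] + store(a, 2, 2*y + 5)[x + 2] + 5 → a[0] + store(a, 2, 2*y + 5)[x + 1] > 4) → ((store(a, 2, 2*y + 5)[y + 3] + b ≠ 5 ↔ b = store(a, 2, 2*y + 5)[b + 2] + 4) ∧ x = m)) ∧ ((¬(y > 2*a[1] + store(a, 2, 2*y + 5)[x + 2] + 5 → a[0] + store(a, 2, 2*y + 5)[x + 1] > 4)) → x = m)
Answer: WP = ((y > 2*a[1] + store(a, 2, 2*y + 5)[x + 2] + 5 → a[0] + store(a, 2, 2*y + 5)[x + 1] > 4) → ((store(a, 2, 2*y + 5)[y + 3] + b ≠ 5 ↔ b = store(a, 2, 2*y + 5)[b + 2] + 4) ∧ x = m)) ∧ ((¬(y > 2*a[1] + store(a, 2, 2*y + 5)[x + 2] + 5 → a[0] + store(a, 2, 2*y + 5)[x + 1] > 4)) → x = m)


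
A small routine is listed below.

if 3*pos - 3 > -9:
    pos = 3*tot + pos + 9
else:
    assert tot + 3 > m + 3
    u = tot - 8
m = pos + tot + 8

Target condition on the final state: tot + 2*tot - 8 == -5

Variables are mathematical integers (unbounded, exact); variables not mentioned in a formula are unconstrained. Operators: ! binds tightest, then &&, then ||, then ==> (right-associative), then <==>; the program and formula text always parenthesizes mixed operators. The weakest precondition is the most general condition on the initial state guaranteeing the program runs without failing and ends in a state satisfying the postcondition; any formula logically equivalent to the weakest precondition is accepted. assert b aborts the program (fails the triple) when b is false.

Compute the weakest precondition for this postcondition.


Working backward. After the program, the postcondition tot + 2*tot - 8 == -5 must hold; in canonical form it is 3*tot == 3.
Before m := pos + tot + 8: 3*tot == 3
Then branch requires 3*tot == 3; else branch requires tot > m && 3*tot == 3.
Before the if: (3*pos > -6 ==> 3*tot == 3) && ((!(3*pos > -6)) ==> (tot > m && 3*tot == 3))
Answer: WP = (3*pos > -6 ==> 3*tot == 3) && ((!(3*pos > -6)) ==> (tot > m && 3*tot == 3))


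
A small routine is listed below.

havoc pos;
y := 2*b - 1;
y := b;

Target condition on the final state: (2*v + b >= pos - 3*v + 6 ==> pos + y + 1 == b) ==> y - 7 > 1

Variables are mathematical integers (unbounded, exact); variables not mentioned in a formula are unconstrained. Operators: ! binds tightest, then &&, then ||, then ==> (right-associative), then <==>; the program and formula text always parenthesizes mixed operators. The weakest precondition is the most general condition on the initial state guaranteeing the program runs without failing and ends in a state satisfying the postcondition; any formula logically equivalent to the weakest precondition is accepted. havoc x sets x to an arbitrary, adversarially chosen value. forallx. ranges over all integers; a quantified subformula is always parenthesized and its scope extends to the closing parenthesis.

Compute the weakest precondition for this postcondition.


Working backward. After the program, the postcondition (2*v + b >= pos - 3*v + 6 ==> pos + y + 1 == b) ==> y - 7 > 1 must hold; in canonical form it is (b + 5*v >= pos + 6 ==> pos + y == b - 1) ==> y > 8.
Before y := b: (b + 5*v >= pos + 6 ==> pos == -1) ==> b > 8
Before y := 2*b - 1: (b + 5*v >= pos + 6 ==> pos == -1) ==> b > 8
Before havoc pos: forall pos_1. ((b + 5*v >= pos_1 + 6 ==> pos_1 == -1) ==> b > 8)
Answer: WP = forall pos_1. ((b + 5*v >= pos_1 + 6 ==> pos_1 == -1) ==> b > 8)


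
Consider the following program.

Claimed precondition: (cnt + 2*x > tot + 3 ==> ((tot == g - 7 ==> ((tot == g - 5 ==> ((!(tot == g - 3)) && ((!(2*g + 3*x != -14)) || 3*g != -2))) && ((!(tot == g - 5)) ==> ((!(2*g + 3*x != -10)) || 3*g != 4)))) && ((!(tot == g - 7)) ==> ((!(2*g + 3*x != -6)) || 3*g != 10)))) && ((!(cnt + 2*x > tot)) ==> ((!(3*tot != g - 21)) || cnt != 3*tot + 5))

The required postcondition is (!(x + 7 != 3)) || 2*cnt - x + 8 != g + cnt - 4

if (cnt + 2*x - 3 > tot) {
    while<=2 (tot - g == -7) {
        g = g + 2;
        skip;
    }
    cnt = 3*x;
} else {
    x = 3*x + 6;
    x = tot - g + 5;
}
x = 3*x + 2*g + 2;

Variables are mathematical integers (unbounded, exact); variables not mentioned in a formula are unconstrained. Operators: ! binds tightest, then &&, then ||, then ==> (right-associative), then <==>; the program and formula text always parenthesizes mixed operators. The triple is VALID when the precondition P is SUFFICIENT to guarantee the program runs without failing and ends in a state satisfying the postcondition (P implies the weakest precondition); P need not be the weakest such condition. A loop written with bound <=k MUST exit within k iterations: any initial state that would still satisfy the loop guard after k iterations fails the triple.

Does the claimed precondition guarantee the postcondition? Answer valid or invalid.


Working backward. After the program, the postcondition (!(x + 7 != 3)) || 2*cnt - x + 8 != g + cnt - 4 must hold; in canonical form it is (!(x != -4)) || cnt != g + x - 12.
Before x := 3*x + 2*g + 2: (!(2*g + 3*x != -6)) || cnt != 3*g + 3*x - 10
Then branch requires (tot == g - 7 ==> ((tot == g - 5 ==> ((!(tot == g - 3)) && ((!(2*g + 3*x != -14)) || 3*g != -2))) && ((!(tot == g - 5)) ==> ((!(2*g + 3*x != -10)) || 3*g != 4)))) && ((!(tot == g - 7)) ==> ((!(2*g + 3*x != -6)) || 3*g != 10)); else branch requires (!(3*tot != g - 21)) || cnt != 3*tot + 5.
Before the if: (cnt + 2*x > tot + 3 ==> ((tot == g - 7 ==> ((tot == g - 5 ==> ((!(tot == g - 3)) && ((!(2*g + 3*x != -14)) || 3*g != -2))) && ((!(tot == g - 5)) ==> ((!(2*g + 3*x != -10)) || 3*g != 4)))) && ((!(tot == g - 7)) ==> ((!(2*g + 3*x != -6)) || 3*g != 10)))) && ((!(cnt + 2*x > tot + 3)) ==> ((!(3*tot != g - 21)) || cnt != 3*tot + 5))
The weakest precondition is (cnt + 2*x > tot + 3 ==> ((tot == g - 7 ==> ((tot == g - 5 ==> ((!(tot == g - 3)) && ((!(2*g + 3*x != -14)) || 3*g != -2))) && ((!(tot == g - 5)) ==> ((!(2*g + 3*x != -10)) || 3*g != 4)))) && ((!(tot == g - 7)) ==> ((!(2*g + 3*x != -6)) || 3*g != 10)))) && ((!(cnt + 2*x > tot + 3)) ==> ((!(3*tot != g - 21)) || cnt != 3*tot + 5)).
Check whether (cnt + 2*x > tot + 3 ==> ((tot == g - 7 ==> ((tot == g - 5 ==> ((!(tot == g - 3)) && ((!(2*g + 3*x != -14)) || 3*g != -2))) && ((!(tot == g - 5)) ==> ((!(2*g + 3*x != -10)) || 3*g != 4)))) && ((!(tot == g - 7)) ==> ((!(2*g + 3*x != -6)) || 3*g != 10)))) && ((!(cnt + 2*x > tot)) ==> ((!(3*tot != g - 21)) || cnt != 3*tot + 5)) implies it.
Countermodel: at the initial state cnt = 5, g = 22, tot = 0, x = -1, the precondition holds but the weakest precondition fails.
Answer: invalid


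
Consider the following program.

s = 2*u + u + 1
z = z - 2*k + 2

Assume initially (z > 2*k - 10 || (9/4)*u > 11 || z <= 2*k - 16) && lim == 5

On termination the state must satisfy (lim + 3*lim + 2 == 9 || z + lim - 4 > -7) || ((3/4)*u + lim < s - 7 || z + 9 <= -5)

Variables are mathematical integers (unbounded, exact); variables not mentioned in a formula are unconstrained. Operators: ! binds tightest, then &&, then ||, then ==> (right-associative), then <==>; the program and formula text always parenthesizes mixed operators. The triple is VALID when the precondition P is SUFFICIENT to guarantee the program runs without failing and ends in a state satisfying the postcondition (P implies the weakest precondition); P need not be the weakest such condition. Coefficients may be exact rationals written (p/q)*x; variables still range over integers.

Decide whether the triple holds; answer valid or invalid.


Working backward. After the program, the postcondition (lim + 3*lim + 2 == 9 || z + lim - 4 > -7) || ((3/4)*u + lim < s - 7 || z + 9 <= -5) must hold; in canonical form it is 4*lim == 7 || lim + z > -3 || lim + (3/4)*u < s - 7 || z <= -14.
Before z := z - 2*k + 2: 4*lim == 7 || lim + z > 2*k - 5 || lim + (3/4)*u < s - 7 || z <= 2*k - 16
Before s := 2*u + u + 1: 4*lim == 7 || lim + z > 2*k - 5 || lim < (9/4)*u - 6 || z <= 2*k - 16
The weakest precondition is 4*lim == 7 || lim + z > 2*k - 5 || lim < (9/4)*u - 6 || z <= 2*k - 16.
Check whether (z > 2*k - 10 || (9/4)*u > 11 || z <= 2*k - 16) && lim == 5 implies it.
Every state satisfying the precondition satisfies the weakest precondition: the implication holds.
Answer: valid


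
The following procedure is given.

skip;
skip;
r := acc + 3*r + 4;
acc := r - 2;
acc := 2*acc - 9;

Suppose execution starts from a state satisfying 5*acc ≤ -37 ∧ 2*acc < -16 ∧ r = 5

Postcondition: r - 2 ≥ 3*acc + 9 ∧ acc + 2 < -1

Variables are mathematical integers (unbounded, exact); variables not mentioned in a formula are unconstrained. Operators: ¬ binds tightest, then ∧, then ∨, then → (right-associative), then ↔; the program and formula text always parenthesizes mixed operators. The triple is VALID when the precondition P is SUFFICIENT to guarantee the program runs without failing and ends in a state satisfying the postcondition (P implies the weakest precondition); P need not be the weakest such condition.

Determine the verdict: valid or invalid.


Working backward. After the program, the postcondition r - 2 ≥ 3*acc + 9 ∧ acc + 2 < -1 must hold; in canonical form it is r ≥ 3*acc + 11 ∧ acc < -3.
Before acc := 2*acc - 9: r ≥ 6*acc - 16 ∧ 2*acc < 6
Before acc := r - 2: 5*r ≤ 28 ∧ 2*r < 10
Before r := acc + 3*r + 4: 5*acc + 15*r ≤ 8 ∧ 2*acc + 6*r < 2
Before skip: 5*acc + 15*r ≤ 8 ∧ 2*acc + 6*r < 2
Before skip: 5*acc + 15*r ≤ 8 ∧ 2*acc + 6*r < 2
The weakest precondition is 5*acc + 15*r ≤ 8 ∧ 2*acc + 6*r < 2.
Check whether 5*acc ≤ -37 ∧ 2*acc < -16 ∧ r = 5 implies it.
Countermodel: at the initial state acc = -9, r = 5, the precondition holds but the weakest precondition fails.
Answer: invalid


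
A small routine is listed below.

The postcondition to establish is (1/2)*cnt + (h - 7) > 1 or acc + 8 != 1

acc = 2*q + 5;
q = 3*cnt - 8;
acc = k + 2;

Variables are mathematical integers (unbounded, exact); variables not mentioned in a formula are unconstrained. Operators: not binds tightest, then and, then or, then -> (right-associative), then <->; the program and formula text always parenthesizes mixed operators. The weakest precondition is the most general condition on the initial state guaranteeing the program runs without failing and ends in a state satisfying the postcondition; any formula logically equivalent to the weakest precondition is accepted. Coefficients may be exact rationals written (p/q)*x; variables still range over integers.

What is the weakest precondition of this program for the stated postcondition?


Working backward. After the program, the postcondition (1/2)*cnt + (h - 7) > 1 or acc + 8 != 1 must hold; in canonical form it is (1/2)*cnt + h > 8 or acc != -7.
Before acc := k + 2: (1/2)*cnt + h > 8 or k != -9
Before q := 3*cnt - 8: (1/2)*cnt + h > 8 or k != -9
Before acc := 2*q + 5: (1/2)*cnt + h > 8 or k != -9
Answer: WP = (1/2)*cnt + h > 8 or k != -9


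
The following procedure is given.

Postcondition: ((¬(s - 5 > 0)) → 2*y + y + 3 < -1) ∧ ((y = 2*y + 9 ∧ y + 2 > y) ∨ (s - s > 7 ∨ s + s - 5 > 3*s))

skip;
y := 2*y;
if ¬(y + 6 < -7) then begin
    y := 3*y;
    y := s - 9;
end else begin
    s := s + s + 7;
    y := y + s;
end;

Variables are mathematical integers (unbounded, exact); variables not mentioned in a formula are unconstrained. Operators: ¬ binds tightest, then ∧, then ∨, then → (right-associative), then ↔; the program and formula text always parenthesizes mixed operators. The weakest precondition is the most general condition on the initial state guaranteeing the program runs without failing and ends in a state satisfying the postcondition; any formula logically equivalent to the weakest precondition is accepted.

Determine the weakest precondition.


Working backward. After the program, the postcondition ((¬(s - 5 > 0)) → 2*y + y + 3 < -1) ∧ ((y = 2*y + 9 ∧ y + 2 > y) ∨ (s - s > 7 ∨ s + s - 5 > 3*s)) must hold; in canonical form it is ((¬(s > 5)) → 3*y < -4) ∧ (y = -9 ∨ s < -5).
Then branch requires ((¬(s > 5)) → 3*s < 23) ∧ (s = 0 ∨ s < -5); else branch requires ((¬(2*s > -2)) → 6*s + 3*y < -25) ∧ (2*s + y = -16 ∨ 2*s < -12).
Before the if: ((¬(y < -13)) → (((¬(s > 5)) → 3*s < 23) ∧ (s = 0 ∨ s < -5))) ∧ (y < -13 → (((¬(2*s > -2)) → 6*s + 3*y < -25) ∧ (2*s + y = -16 ∨ 2*s < -12)))
Before y := 2*y: ((¬(2*y < -13)) → (((¬(s > 5)) → 3*s < 23) ∧ (s = 0 ∨ s < -5))) ∧ (2*y < -13 → (((¬(2*s > -2)) → 6*s + 6*y < -25) ∧ (2*s + 2*y = -16 ∨ 2*s < -12)))
Before skip: ((¬(2*y < -13)) → (((¬(s > 5)) → 3*s < 23) ∧ (s = 0 ∨ s < -5))) ∧ (2*y < -13 → (((¬(2*s > -2)) → 6*s + 6*y < -25) ∧ (2*s + 2*y = -16 ∨ 2*s < -12)))
Answer: WP = ((¬(2*y < -13)) → (((¬(s > 5)) → 3*s < 23) ∧ (s = 0 ∨ s < -5))) ∧ (2*y < -13 → (((¬(2*s > -2)) → 6*s + 6*y < -25) ∧ (2*s + 2*y = -16 ∨ 2*s < -12)))


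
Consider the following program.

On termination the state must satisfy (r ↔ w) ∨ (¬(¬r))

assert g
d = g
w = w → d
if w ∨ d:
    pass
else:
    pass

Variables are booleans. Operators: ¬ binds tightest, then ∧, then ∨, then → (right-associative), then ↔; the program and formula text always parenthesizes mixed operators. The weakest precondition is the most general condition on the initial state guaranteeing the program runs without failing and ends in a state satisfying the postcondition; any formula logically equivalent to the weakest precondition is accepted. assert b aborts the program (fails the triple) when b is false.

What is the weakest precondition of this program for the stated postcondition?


Working backward. After the program, the postcondition (r ↔ w) ∨ (¬(¬r)) must hold; in canonical form it is (r ↔ w) ∨ r.
Then branch requires (r ↔ w) ∨ r; else branch requires (r ↔ w) ∨ r.
Before the if: ((w ∨ d) → ((r ↔ w) ∨ r)) ∧ ((¬(w ∨ d)) → ((r ↔ w) ∨ r))
Before w := w → d: (((w → d) ∨ d) → ((r ↔ (w → d)) ∨ r)) ∧ ((¬((w → d) ∨ d)) → ((r ↔ (w → d)) ∨ r))
Before d := g: (((w → g) ∨ g) → ((r ↔ (w → g)) ∨ r)) ∧ ((¬((w → g) ∨ g)) → ((r ↔ (w → g)) ∨ r))
Before assert g: g ∧ (((w → g) ∨ g) → ((r ↔ (w → g)) ∨ r)) ∧ ((¬((w → g) ∨ g)) → ((r ↔ (w → g)) ∨ r))
Answer: WP = g ∧ (((w → g) ∨ g) → ((r ↔ (w → g)) ∨ r)) ∧ ((¬((w → g) ∨ g)) → ((r ↔ (w → g)) ∨ r))


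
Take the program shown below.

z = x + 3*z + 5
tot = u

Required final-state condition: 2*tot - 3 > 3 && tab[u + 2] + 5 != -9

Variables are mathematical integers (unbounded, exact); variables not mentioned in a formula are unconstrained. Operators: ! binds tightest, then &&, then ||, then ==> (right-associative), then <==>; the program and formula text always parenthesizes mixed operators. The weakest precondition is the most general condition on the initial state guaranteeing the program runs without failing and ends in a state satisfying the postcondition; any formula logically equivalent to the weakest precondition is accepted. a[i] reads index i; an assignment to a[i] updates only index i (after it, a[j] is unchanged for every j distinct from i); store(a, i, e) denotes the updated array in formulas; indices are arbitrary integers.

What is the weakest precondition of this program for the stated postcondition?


Working backward. After the program, the postcondition 2*tot - 3 > 3 && tab[u + 2] + 5 != -9 must hold; in canonical form it is 2*tot > 6 && tab[u + 2] != -14.
Before tot := u: 2*u > 6 && tab[u + 2] != -14
Before z := x + 3*z + 5: 2*u > 6 && tab[u + 2] != -14
Answer: WP = 2*u > 6 && tab[u + 2] != -14


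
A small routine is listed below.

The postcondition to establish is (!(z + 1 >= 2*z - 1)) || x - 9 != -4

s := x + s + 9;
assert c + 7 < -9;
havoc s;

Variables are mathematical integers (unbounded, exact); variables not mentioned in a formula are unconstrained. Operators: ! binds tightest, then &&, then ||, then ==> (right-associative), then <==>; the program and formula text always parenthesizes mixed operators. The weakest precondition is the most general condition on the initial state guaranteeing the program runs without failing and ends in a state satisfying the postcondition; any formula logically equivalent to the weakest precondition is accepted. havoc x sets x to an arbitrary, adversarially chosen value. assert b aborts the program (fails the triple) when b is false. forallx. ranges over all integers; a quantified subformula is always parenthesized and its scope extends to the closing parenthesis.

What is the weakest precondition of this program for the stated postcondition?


Working backward. After the program, the postcondition (!(z + 1 >= 2*z - 1)) || x - 9 != -4 must hold; in canonical form it is (!(z <= 2)) || x != 5.
Before havoc s: (!(z <= 2)) || x != 5
Before assert c + 7 < -9: c < -16 && ((!(z <= 2)) || x != 5)
Before s := x + s + 9: c < -16 && ((!(z <= 2)) || x != 5)
Answer: WP = c < -16 && ((!(z <= 2)) || x != 5)


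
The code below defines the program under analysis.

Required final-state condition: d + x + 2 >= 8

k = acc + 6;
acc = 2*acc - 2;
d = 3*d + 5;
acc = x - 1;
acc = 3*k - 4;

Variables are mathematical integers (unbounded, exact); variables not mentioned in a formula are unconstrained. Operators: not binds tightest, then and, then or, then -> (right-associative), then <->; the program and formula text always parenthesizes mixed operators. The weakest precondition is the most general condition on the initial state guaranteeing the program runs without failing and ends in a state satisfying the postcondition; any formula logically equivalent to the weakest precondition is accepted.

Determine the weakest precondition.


Working backward. After the program, the postcondition d + x + 2 >= 8 must hold; in canonical form it is d + x >= 6.
Before acc := 3*k - 4: d + x >= 6
Before acc := x - 1: d + x >= 6
Before d := 3*d + 5: 3*d + x >= 1
Before acc := 2*acc - 2: 3*d + x >= 1
Before k := acc + 6: 3*d + x >= 1
Answer: WP = 3*d + x >= 1
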